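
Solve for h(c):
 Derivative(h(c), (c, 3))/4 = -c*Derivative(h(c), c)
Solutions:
 h(c) = C1 + Integral(C2*airyai(-2^(2/3)*c) + C3*airybi(-2^(2/3)*c), c)


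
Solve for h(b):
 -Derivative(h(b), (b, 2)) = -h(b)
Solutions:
 h(b) = C1*exp(-b) + C2*exp(b)


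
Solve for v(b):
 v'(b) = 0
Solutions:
 v(b) = C1


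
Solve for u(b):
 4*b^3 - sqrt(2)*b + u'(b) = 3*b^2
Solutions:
 u(b) = C1 - b^4 + b^3 + sqrt(2)*b^2/2


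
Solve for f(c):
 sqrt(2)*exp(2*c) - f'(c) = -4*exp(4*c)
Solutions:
 f(c) = C1 + exp(4*c) + sqrt(2)*exp(2*c)/2


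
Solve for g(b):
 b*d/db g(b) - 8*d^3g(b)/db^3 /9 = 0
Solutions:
 g(b) = C1 + Integral(C2*airyai(3^(2/3)*b/2) + C3*airybi(3^(2/3)*b/2), b)


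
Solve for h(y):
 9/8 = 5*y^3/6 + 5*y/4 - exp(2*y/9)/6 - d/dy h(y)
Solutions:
 h(y) = C1 + 5*y^4/24 + 5*y^2/8 - 9*y/8 - 3*exp(2*y/9)/4


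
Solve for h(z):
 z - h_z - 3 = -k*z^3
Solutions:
 h(z) = C1 + k*z^4/4 + z^2/2 - 3*z


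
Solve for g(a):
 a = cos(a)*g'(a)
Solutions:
 g(a) = C1 + Integral(a/cos(a), a)


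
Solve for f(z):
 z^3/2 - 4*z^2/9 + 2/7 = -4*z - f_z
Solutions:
 f(z) = C1 - z^4/8 + 4*z^3/27 - 2*z^2 - 2*z/7


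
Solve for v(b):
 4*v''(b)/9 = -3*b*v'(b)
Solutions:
 v(b) = C1 + C2*erf(3*sqrt(6)*b/4)


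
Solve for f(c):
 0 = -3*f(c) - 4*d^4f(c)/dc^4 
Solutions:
 f(c) = (C1*sin(3^(1/4)*c/2) + C2*cos(3^(1/4)*c/2))*exp(-3^(1/4)*c/2) + (C3*sin(3^(1/4)*c/2) + C4*cos(3^(1/4)*c/2))*exp(3^(1/4)*c/2)


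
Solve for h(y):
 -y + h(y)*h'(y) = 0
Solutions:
 h(y) = -sqrt(C1 + y^2)
 h(y) = sqrt(C1 + y^2)


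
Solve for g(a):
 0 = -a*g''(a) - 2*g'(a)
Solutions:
 g(a) = C1 + C2/a


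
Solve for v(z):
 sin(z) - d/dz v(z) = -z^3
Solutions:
 v(z) = C1 + z^4/4 - cos(z)


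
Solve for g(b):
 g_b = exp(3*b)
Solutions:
 g(b) = C1 + exp(3*b)/3


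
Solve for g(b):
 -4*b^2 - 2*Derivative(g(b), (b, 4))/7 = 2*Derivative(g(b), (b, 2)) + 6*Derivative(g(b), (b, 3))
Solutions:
 g(b) = C1 + C2*b + C3*exp(b*(-21 + sqrt(413))/2) + C4*exp(-b*(sqrt(413) + 21)/2) - b^4/6 + 2*b^3 - 124*b^2/7


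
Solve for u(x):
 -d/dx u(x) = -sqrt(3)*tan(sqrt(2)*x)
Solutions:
 u(x) = C1 - sqrt(6)*log(cos(sqrt(2)*x))/2


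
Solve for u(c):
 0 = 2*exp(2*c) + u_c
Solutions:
 u(c) = C1 - exp(2*c)


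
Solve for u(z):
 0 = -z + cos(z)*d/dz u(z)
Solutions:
 u(z) = C1 + Integral(z/cos(z), z)


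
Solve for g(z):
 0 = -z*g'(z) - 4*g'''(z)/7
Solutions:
 g(z) = C1 + Integral(C2*airyai(-14^(1/3)*z/2) + C3*airybi(-14^(1/3)*z/2), z)


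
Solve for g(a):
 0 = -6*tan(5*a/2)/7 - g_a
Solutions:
 g(a) = C1 + 12*log(cos(5*a/2))/35


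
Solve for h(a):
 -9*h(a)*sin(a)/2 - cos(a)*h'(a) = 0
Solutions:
 h(a) = C1*cos(a)^(9/2)


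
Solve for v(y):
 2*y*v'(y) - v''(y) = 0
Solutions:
 v(y) = C1 + C2*erfi(y)


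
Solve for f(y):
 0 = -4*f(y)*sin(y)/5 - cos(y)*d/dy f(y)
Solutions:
 f(y) = C1*cos(y)^(4/5)


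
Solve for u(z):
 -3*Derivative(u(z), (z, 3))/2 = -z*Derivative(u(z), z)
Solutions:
 u(z) = C1 + Integral(C2*airyai(2^(1/3)*3^(2/3)*z/3) + C3*airybi(2^(1/3)*3^(2/3)*z/3), z)


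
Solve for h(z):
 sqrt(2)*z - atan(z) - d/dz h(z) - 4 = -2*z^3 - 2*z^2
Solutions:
 h(z) = C1 + z^4/2 + 2*z^3/3 + sqrt(2)*z^2/2 - z*atan(z) - 4*z + log(z^2 + 1)/2


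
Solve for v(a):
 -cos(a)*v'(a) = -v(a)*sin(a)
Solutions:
 v(a) = C1/cos(a)


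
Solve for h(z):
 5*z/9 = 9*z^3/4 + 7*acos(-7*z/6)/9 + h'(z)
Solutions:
 h(z) = C1 - 9*z^4/16 + 5*z^2/18 - 7*z*acos(-7*z/6)/9 - sqrt(36 - 49*z^2)/9


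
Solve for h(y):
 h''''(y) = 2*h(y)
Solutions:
 h(y) = C1*exp(-2^(1/4)*y) + C2*exp(2^(1/4)*y) + C3*sin(2^(1/4)*y) + C4*cos(2^(1/4)*y)


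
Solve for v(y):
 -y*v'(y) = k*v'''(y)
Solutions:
 v(y) = C1 + Integral(C2*airyai(y*(-1/k)^(1/3)) + C3*airybi(y*(-1/k)^(1/3)), y)


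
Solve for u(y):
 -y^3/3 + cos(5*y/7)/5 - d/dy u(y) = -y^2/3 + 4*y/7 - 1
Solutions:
 u(y) = C1 - y^4/12 + y^3/9 - 2*y^2/7 + y + 7*sin(5*y/7)/25


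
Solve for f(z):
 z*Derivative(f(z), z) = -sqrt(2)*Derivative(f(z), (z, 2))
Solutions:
 f(z) = C1 + C2*erf(2^(1/4)*z/2)


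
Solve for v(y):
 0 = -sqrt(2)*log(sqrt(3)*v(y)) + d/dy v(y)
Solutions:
 -sqrt(2)*Integral(1/(2*log(_y) + log(3)), (_y, v(y))) = C1 - y


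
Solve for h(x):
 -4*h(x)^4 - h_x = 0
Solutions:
 h(x) = (-3^(2/3) - 3*3^(1/6)*I)*(1/(C1 + 4*x))^(1/3)/6
 h(x) = (-3^(2/3) + 3*3^(1/6)*I)*(1/(C1 + 4*x))^(1/3)/6
 h(x) = (1/(C1 + 12*x))^(1/3)


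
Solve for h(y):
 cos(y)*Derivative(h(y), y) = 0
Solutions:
 h(y) = C1


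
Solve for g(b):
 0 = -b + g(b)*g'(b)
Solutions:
 g(b) = -sqrt(C1 + b^2)
 g(b) = sqrt(C1 + b^2)


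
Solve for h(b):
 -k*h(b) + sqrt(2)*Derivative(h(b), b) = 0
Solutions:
 h(b) = C1*exp(sqrt(2)*b*k/2)


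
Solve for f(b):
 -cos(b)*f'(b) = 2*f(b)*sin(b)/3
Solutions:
 f(b) = C1*cos(b)^(2/3)


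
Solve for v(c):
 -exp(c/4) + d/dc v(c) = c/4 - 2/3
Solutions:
 v(c) = C1 + c^2/8 - 2*c/3 + 4*exp(c/4)


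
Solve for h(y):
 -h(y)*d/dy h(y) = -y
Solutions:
 h(y) = -sqrt(C1 + y^2)
 h(y) = sqrt(C1 + y^2)


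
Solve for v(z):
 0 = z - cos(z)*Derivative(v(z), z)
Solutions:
 v(z) = C1 + Integral(z/cos(z), z)


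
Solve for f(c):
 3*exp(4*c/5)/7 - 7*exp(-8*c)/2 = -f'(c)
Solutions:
 f(c) = C1 - 15*exp(4*c/5)/28 - 7*exp(-8*c)/16


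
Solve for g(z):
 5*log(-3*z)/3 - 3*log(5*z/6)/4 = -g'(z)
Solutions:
 g(z) = C1 - 11*z*log(z)/12 + z*(-20*log(3) - 9*log(6) + 11 + 9*log(5) - 20*I*pi)/12


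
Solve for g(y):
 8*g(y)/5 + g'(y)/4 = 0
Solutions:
 g(y) = C1*exp(-32*y/5)


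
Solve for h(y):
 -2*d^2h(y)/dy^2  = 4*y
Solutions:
 h(y) = C1 + C2*y - y^3/3


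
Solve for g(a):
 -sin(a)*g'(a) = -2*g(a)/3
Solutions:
 g(a) = C1*(cos(a) - 1)^(1/3)/(cos(a) + 1)^(1/3)


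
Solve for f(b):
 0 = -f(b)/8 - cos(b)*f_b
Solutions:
 f(b) = C1*(sin(b) - 1)^(1/16)/(sin(b) + 1)^(1/16)


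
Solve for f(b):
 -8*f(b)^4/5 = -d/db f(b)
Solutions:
 f(b) = 5^(1/3)*(-1/(C1 + 24*b))^(1/3)
 f(b) = 5^(1/3)*(-1/(C1 + 8*b))^(1/3)*(-3^(2/3) - 3*3^(1/6)*I)/6
 f(b) = 5^(1/3)*(-1/(C1 + 8*b))^(1/3)*(-3^(2/3) + 3*3^(1/6)*I)/6


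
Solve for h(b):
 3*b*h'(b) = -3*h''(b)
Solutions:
 h(b) = C1 + C2*erf(sqrt(2)*b/2)


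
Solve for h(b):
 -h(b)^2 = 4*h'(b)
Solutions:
 h(b) = 4/(C1 + b)


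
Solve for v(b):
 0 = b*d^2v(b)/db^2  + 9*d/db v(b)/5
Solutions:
 v(b) = C1 + C2/b^(4/5)


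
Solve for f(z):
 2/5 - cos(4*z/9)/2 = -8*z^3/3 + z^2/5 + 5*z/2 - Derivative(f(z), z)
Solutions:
 f(z) = C1 - 2*z^4/3 + z^3/15 + 5*z^2/4 - 2*z/5 + 9*sin(4*z/9)/8


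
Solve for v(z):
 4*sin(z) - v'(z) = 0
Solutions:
 v(z) = C1 - 4*cos(z)


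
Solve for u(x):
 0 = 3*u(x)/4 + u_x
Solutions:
 u(x) = C1*exp(-3*x/4)


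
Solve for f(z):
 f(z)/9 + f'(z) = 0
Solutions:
 f(z) = C1*exp(-z/9)


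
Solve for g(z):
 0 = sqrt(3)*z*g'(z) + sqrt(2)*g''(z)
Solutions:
 g(z) = C1 + C2*erf(6^(1/4)*z/2)


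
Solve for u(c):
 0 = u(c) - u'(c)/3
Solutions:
 u(c) = C1*exp(3*c)


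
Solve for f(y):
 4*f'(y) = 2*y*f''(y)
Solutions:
 f(y) = C1 + C2*y^3


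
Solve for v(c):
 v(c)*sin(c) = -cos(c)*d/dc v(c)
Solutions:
 v(c) = C1*cos(c)


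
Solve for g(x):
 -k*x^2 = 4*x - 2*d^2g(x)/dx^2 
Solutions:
 g(x) = C1 + C2*x + k*x^4/24 + x^3/3


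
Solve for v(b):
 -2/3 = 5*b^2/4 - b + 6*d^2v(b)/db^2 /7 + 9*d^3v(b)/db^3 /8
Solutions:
 v(b) = C1 + C2*b + C3*exp(-16*b/21) - 35*b^4/288 + 959*b^3/1152 - 67585*b^2/18432


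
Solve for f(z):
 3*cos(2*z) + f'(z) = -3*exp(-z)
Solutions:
 f(z) = C1 - 3*sin(2*z)/2 + 3*exp(-z)


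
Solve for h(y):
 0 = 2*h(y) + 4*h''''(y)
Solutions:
 h(y) = (C1*sin(2^(1/4)*y/2) + C2*cos(2^(1/4)*y/2))*exp(-2^(1/4)*y/2) + (C3*sin(2^(1/4)*y/2) + C4*cos(2^(1/4)*y/2))*exp(2^(1/4)*y/2)


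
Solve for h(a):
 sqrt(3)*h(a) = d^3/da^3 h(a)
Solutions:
 h(a) = C3*exp(3^(1/6)*a) + (C1*sin(3^(2/3)*a/2) + C2*cos(3^(2/3)*a/2))*exp(-3^(1/6)*a/2)


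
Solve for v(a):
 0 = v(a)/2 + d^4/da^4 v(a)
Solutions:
 v(a) = (C1*sin(2^(1/4)*a/2) + C2*cos(2^(1/4)*a/2))*exp(-2^(1/4)*a/2) + (C3*sin(2^(1/4)*a/2) + C4*cos(2^(1/4)*a/2))*exp(2^(1/4)*a/2)


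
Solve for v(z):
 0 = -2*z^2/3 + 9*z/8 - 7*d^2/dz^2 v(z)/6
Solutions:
 v(z) = C1 + C2*z - z^4/21 + 9*z^3/56


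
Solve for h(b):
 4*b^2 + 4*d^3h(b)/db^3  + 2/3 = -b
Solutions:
 h(b) = C1 + C2*b + C3*b^2 - b^5/60 - b^4/96 - b^3/36


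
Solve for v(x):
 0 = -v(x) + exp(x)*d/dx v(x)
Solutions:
 v(x) = C1*exp(-exp(-x))


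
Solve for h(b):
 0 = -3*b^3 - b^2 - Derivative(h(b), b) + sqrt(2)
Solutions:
 h(b) = C1 - 3*b^4/4 - b^3/3 + sqrt(2)*b


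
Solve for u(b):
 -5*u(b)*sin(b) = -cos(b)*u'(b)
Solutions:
 u(b) = C1/cos(b)^5


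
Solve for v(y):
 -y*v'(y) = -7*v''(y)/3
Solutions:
 v(y) = C1 + C2*erfi(sqrt(42)*y/14)


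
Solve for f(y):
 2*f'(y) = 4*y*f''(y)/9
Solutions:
 f(y) = C1 + C2*y^(11/2)


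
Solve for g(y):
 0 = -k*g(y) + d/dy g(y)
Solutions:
 g(y) = C1*exp(k*y)


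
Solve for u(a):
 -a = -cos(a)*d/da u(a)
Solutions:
 u(a) = C1 + Integral(a/cos(a), a)


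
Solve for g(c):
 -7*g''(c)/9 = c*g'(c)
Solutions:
 g(c) = C1 + C2*erf(3*sqrt(14)*c/14)


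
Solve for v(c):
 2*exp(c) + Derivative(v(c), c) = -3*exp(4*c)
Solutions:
 v(c) = C1 - 3*exp(4*c)/4 - 2*exp(c)


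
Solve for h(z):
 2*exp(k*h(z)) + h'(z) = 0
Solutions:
 h(z) = Piecewise((log(1/(C1*k + 2*k*z))/k, Ne(k, 0)), (nan, True))
 h(z) = Piecewise((C1 - 2*z, Eq(k, 0)), (nan, True))


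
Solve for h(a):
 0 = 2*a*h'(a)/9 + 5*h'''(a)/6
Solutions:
 h(a) = C1 + Integral(C2*airyai(-30^(2/3)*a/15) + C3*airybi(-30^(2/3)*a/15), a)


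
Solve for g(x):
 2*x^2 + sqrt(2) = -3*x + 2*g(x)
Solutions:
 g(x) = x^2 + 3*x/2 + sqrt(2)/2


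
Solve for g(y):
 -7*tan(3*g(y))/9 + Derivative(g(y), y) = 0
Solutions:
 g(y) = -asin(C1*exp(7*y/3))/3 + pi/3
 g(y) = asin(C1*exp(7*y/3))/3


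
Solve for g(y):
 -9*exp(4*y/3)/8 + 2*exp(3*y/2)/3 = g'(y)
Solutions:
 g(y) = C1 - 27*exp(4*y/3)/32 + 4*exp(3*y/2)/9


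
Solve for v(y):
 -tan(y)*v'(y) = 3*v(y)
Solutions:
 v(y) = C1/sin(y)^3


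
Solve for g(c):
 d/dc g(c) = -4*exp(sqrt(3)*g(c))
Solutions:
 g(c) = sqrt(3)*(2*log(1/(C1 + 4*c)) - log(3))/6


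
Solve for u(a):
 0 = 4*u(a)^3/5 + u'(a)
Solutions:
 u(a) = -sqrt(10)*sqrt(-1/(C1 - 4*a))/2
 u(a) = sqrt(10)*sqrt(-1/(C1 - 4*a))/2


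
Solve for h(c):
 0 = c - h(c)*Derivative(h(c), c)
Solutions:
 h(c) = -sqrt(C1 + c^2)
 h(c) = sqrt(C1 + c^2)


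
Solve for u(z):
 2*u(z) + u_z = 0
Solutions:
 u(z) = C1*exp(-2*z)


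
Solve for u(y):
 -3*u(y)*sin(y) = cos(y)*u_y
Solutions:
 u(y) = C1*cos(y)^3


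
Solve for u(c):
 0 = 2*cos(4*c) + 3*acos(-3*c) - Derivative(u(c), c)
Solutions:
 u(c) = C1 + 3*c*acos(-3*c) + sqrt(1 - 9*c^2) + sin(4*c)/2


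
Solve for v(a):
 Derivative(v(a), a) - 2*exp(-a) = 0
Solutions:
 v(a) = C1 - 2*exp(-a)


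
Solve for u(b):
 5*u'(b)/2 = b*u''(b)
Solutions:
 u(b) = C1 + C2*b^(7/2)


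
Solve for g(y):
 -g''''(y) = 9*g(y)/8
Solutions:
 g(y) = (C1*sin(2^(3/4)*sqrt(3)*y/4) + C2*cos(2^(3/4)*sqrt(3)*y/4))*exp(-2^(3/4)*sqrt(3)*y/4) + (C3*sin(2^(3/4)*sqrt(3)*y/4) + C4*cos(2^(3/4)*sqrt(3)*y/4))*exp(2^(3/4)*sqrt(3)*y/4)


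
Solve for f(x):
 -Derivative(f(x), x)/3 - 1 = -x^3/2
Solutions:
 f(x) = C1 + 3*x^4/8 - 3*x


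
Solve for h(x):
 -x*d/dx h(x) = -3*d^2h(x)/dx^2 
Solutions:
 h(x) = C1 + C2*erfi(sqrt(6)*x/6)


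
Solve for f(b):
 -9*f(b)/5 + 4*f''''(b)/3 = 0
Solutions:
 f(b) = C1*exp(-15^(3/4)*sqrt(2)*b/10) + C2*exp(15^(3/4)*sqrt(2)*b/10) + C3*sin(15^(3/4)*sqrt(2)*b/10) + C4*cos(15^(3/4)*sqrt(2)*b/10)


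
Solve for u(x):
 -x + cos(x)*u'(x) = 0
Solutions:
 u(x) = C1 + Integral(x/cos(x), x)


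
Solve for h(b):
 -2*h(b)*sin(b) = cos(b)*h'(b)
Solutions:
 h(b) = C1*cos(b)^2


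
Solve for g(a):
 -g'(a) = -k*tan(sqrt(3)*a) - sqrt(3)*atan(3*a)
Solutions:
 g(a) = C1 - sqrt(3)*k*log(cos(sqrt(3)*a))/3 + sqrt(3)*(a*atan(3*a) - log(9*a^2 + 1)/6)


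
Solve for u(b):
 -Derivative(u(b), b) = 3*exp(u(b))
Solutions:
 u(b) = log(1/(C1 + 3*b))


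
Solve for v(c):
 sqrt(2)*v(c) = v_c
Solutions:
 v(c) = C1*exp(sqrt(2)*c)


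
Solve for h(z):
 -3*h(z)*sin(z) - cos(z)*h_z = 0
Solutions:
 h(z) = C1*cos(z)^3


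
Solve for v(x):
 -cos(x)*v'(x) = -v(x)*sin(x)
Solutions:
 v(x) = C1/cos(x)


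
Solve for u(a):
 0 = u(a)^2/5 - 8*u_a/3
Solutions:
 u(a) = -40/(C1 + 3*a)


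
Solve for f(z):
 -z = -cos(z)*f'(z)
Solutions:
 f(z) = C1 + Integral(z/cos(z), z)


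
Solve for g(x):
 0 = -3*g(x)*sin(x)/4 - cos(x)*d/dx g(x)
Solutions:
 g(x) = C1*cos(x)^(3/4)


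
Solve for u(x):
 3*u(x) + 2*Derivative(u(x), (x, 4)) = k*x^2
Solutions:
 u(x) = k*x^2/3 + (C1*sin(6^(1/4)*x/2) + C2*cos(6^(1/4)*x/2))*exp(-6^(1/4)*x/2) + (C3*sin(6^(1/4)*x/2) + C4*cos(6^(1/4)*x/2))*exp(6^(1/4)*x/2)


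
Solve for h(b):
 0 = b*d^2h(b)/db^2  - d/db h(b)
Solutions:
 h(b) = C1 + C2*b^2


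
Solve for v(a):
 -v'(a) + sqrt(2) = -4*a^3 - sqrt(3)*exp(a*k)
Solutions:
 v(a) = C1 + a^4 + sqrt(2)*a + sqrt(3)*exp(a*k)/k


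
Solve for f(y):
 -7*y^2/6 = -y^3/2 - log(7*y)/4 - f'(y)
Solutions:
 f(y) = C1 - y^4/8 + 7*y^3/18 - y*log(y)/4 - y*log(7)/4 + y/4


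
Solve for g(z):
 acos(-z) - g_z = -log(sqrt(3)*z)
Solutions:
 g(z) = C1 + z*log(z) + z*acos(-z) - z + z*log(3)/2 + sqrt(1 - z^2)


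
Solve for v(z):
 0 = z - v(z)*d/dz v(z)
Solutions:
 v(z) = -sqrt(C1 + z^2)
 v(z) = sqrt(C1 + z^2)


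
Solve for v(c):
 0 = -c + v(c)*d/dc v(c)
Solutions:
 v(c) = -sqrt(C1 + c^2)
 v(c) = sqrt(C1 + c^2)


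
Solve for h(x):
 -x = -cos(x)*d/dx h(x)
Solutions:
 h(x) = C1 + Integral(x/cos(x), x)


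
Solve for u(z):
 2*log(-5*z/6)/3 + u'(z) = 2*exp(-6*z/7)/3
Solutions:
 u(z) = C1 - 2*z*log(-z)/3 + 2*z*(-log(5) + 1 + log(6))/3 - 7*exp(-6*z/7)/9


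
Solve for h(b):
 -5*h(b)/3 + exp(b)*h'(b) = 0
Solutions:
 h(b) = C1*exp(-5*exp(-b)/3)


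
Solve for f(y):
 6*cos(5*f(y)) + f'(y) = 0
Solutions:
 f(y) = -asin((C1 + exp(60*y))/(C1 - exp(60*y)))/5 + pi/5
 f(y) = asin((C1 + exp(60*y))/(C1 - exp(60*y)))/5


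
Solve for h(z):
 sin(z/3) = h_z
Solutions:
 h(z) = C1 - 3*cos(z/3)


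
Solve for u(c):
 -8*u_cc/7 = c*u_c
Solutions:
 u(c) = C1 + C2*erf(sqrt(7)*c/4)


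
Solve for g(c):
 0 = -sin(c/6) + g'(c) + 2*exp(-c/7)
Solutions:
 g(c) = C1 - 6*cos(c/6) + 14*exp(-c/7)


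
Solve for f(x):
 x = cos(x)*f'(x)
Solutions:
 f(x) = C1 + Integral(x/cos(x), x)


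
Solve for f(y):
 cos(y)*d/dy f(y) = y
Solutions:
 f(y) = C1 + Integral(y/cos(y), y)


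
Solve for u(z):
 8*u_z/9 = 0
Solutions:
 u(z) = C1


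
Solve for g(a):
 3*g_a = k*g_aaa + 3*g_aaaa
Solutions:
 g(a) = C1 + C2*exp(-a*(2*2^(1/3)*k^2/(2*k^3 + sqrt(-4*k^6 + (2*k^3 - 729)^2) - 729)^(1/3) + 2*k + 2^(2/3)*(2*k^3 + sqrt(-4*k^6 + (2*k^3 - 729)^2) - 729)^(1/3))/18) + C3*exp(a*(-8*2^(1/3)*k^2/((-1 + sqrt(3)*I)*(2*k^3 + sqrt(-4*k^6 + (2*k^3 - 729)^2) - 729)^(1/3)) - 4*k + 2^(2/3)*(2*k^3 + sqrt(-4*k^6 + (2*k^3 - 729)^2) - 729)^(1/3) - 2^(2/3)*sqrt(3)*I*(2*k^3 + sqrt(-4*k^6 + (2*k^3 - 729)^2) - 729)^(1/3))/36) + C4*exp(a*(8*2^(1/3)*k^2/((1 + sqrt(3)*I)*(2*k^3 + sqrt(-4*k^6 + (2*k^3 - 729)^2) - 729)^(1/3)) - 4*k + 2^(2/3)*(2*k^3 + sqrt(-4*k^6 + (2*k^3 - 729)^2) - 729)^(1/3) + 2^(2/3)*sqrt(3)*I*(2*k^3 + sqrt(-4*k^6 + (2*k^3 - 729)^2) - 729)^(1/3))/36)


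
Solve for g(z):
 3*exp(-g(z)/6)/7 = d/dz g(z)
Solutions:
 g(z) = 6*log(C1 + z/14)


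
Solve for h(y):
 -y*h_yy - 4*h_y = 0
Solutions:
 h(y) = C1 + C2/y^3


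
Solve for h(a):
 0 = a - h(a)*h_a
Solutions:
 h(a) = -sqrt(C1 + a^2)
 h(a) = sqrt(C1 + a^2)


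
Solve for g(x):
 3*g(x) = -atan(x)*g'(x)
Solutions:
 g(x) = C1*exp(-3*Integral(1/atan(x), x))


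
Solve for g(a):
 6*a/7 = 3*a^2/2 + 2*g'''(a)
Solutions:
 g(a) = C1 + C2*a + C3*a^2 - a^5/80 + a^4/56


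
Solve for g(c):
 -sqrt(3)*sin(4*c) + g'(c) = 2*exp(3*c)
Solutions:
 g(c) = C1 + 2*exp(3*c)/3 - sqrt(3)*cos(4*c)/4


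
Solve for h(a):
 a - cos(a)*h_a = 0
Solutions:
 h(a) = C1 + Integral(a/cos(a), a)


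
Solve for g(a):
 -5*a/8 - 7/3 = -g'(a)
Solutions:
 g(a) = C1 + 5*a^2/16 + 7*a/3


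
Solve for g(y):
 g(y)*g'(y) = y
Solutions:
 g(y) = -sqrt(C1 + y^2)
 g(y) = sqrt(C1 + y^2)


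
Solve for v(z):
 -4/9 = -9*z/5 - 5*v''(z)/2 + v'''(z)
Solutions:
 v(z) = C1 + C2*z + C3*exp(5*z/2) - 3*z^3/25 - 62*z^2/1125


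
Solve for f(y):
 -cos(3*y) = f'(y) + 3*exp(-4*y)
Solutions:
 f(y) = C1 - sin(3*y)/3 + 3*exp(-4*y)/4


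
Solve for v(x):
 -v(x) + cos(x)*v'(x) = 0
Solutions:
 v(x) = C1*sqrt(sin(x) + 1)/sqrt(sin(x) - 1)


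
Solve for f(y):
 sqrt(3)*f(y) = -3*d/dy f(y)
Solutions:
 f(y) = C1*exp(-sqrt(3)*y/3)


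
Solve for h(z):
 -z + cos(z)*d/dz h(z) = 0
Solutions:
 h(z) = C1 + Integral(z/cos(z), z)


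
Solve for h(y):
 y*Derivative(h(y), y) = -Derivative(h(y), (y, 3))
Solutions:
 h(y) = C1 + Integral(C2*airyai(-y) + C3*airybi(-y), y)


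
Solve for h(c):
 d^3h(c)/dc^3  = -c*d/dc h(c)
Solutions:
 h(c) = C1 + Integral(C2*airyai(-c) + C3*airybi(-c), c)


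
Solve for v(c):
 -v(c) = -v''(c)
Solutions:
 v(c) = C1*exp(-c) + C2*exp(c)


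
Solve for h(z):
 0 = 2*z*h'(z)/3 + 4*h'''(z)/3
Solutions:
 h(z) = C1 + Integral(C2*airyai(-2^(2/3)*z/2) + C3*airybi(-2^(2/3)*z/2), z)


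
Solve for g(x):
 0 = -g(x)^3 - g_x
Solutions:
 g(x) = -sqrt(2)*sqrt(-1/(C1 - x))/2
 g(x) = sqrt(2)*sqrt(-1/(C1 - x))/2


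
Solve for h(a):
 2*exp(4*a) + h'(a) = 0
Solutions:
 h(a) = C1 - exp(4*a)/2


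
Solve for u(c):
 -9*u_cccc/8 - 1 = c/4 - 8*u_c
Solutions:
 u(c) = C1 + C4*exp(4*3^(1/3)*c/3) + c^2/64 + c/8 + (C2*sin(2*3^(5/6)*c/3) + C3*cos(2*3^(5/6)*c/3))*exp(-2*3^(1/3)*c/3)


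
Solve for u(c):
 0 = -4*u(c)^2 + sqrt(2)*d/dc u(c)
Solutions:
 u(c) = -1/(C1 + 2*sqrt(2)*c)


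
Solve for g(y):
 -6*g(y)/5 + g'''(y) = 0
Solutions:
 g(y) = C3*exp(5^(2/3)*6^(1/3)*y/5) + (C1*sin(2^(1/3)*3^(5/6)*5^(2/3)*y/10) + C2*cos(2^(1/3)*3^(5/6)*5^(2/3)*y/10))*exp(-5^(2/3)*6^(1/3)*y/10)


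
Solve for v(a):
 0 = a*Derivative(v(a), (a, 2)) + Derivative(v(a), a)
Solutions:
 v(a) = C1 + C2*log(a)


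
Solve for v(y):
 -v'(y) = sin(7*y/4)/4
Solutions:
 v(y) = C1 + cos(7*y/4)/7


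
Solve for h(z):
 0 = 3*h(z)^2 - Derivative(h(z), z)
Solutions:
 h(z) = -1/(C1 + 3*z)


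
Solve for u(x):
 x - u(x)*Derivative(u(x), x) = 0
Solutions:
 u(x) = -sqrt(C1 + x^2)
 u(x) = sqrt(C1 + x^2)


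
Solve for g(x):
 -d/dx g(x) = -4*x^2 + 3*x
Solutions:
 g(x) = C1 + 4*x^3/3 - 3*x^2/2


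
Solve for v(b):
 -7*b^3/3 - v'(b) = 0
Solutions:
 v(b) = C1 - 7*b^4/12


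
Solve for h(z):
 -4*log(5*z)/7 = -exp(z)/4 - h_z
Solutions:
 h(z) = C1 + 4*z*log(z)/7 + 4*z*(-1 + log(5))/7 - exp(z)/4


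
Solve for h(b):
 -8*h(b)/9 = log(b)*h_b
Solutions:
 h(b) = C1*exp(-8*li(b)/9)


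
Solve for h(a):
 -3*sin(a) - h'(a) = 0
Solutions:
 h(a) = C1 + 3*cos(a)


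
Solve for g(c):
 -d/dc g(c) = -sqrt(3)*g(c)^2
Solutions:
 g(c) = -1/(C1 + sqrt(3)*c)


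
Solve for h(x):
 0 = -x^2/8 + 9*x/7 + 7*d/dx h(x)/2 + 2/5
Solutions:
 h(x) = C1 + x^3/84 - 9*x^2/49 - 4*x/35


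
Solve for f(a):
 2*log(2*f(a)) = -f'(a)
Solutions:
 Integral(1/(log(_y) + log(2)), (_y, f(a)))/2 = C1 - a


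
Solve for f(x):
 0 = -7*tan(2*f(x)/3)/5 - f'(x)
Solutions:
 f(x) = -3*asin(C1*exp(-14*x/15))/2 + 3*pi/2
 f(x) = 3*asin(C1*exp(-14*x/15))/2


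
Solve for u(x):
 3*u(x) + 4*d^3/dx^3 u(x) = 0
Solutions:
 u(x) = C3*exp(-6^(1/3)*x/2) + (C1*sin(2^(1/3)*3^(5/6)*x/4) + C2*cos(2^(1/3)*3^(5/6)*x/4))*exp(6^(1/3)*x/4)


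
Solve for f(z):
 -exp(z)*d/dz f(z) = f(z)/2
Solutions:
 f(z) = C1*exp(exp(-z)/2)


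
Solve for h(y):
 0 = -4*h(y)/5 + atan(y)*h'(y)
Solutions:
 h(y) = C1*exp(4*Integral(1/atan(y), y)/5)


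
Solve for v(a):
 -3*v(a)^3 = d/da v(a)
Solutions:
 v(a) = -sqrt(2)*sqrt(-1/(C1 - 3*a))/2
 v(a) = sqrt(2)*sqrt(-1/(C1 - 3*a))/2


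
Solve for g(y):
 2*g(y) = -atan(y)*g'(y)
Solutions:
 g(y) = C1*exp(-2*Integral(1/atan(y), y))


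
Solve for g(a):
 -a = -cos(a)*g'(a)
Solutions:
 g(a) = C1 + Integral(a/cos(a), a)


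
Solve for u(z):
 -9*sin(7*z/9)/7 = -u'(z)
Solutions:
 u(z) = C1 - 81*cos(7*z/9)/49


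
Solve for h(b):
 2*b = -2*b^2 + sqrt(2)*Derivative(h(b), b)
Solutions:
 h(b) = C1 + sqrt(2)*b^3/3 + sqrt(2)*b^2/2


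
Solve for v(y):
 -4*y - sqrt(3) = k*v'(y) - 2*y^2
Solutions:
 v(y) = C1 + 2*y^3/(3*k) - 2*y^2/k - sqrt(3)*y/k


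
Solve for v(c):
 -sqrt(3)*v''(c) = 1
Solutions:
 v(c) = C1 + C2*c - sqrt(3)*c^2/6


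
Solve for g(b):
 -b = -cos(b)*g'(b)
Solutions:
 g(b) = C1 + Integral(b/cos(b), b)


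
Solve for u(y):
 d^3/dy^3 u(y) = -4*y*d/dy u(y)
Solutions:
 u(y) = C1 + Integral(C2*airyai(-2^(2/3)*y) + C3*airybi(-2^(2/3)*y), y)


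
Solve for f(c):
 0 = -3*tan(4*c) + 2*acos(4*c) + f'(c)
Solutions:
 f(c) = C1 - 2*c*acos(4*c) + sqrt(1 - 16*c^2)/2 - 3*log(cos(4*c))/4


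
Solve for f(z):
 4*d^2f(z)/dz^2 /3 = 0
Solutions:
 f(z) = C1 + C2*z


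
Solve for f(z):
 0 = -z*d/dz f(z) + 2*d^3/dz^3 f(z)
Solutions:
 f(z) = C1 + Integral(C2*airyai(2^(2/3)*z/2) + C3*airybi(2^(2/3)*z/2), z)


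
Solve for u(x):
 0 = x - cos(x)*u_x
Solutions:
 u(x) = C1 + Integral(x/cos(x), x)


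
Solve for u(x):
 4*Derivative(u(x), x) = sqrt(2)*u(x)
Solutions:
 u(x) = C1*exp(sqrt(2)*x/4)


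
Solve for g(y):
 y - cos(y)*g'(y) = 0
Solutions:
 g(y) = C1 + Integral(y/cos(y), y)


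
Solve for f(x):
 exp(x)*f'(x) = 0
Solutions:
 f(x) = C1


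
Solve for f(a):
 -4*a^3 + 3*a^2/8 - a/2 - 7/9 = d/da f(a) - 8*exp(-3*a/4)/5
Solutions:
 f(a) = C1 - a^4 + a^3/8 - a^2/4 - 7*a/9 - 32*exp(-3*a/4)/15


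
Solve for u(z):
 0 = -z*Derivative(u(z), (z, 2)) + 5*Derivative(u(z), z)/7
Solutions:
 u(z) = C1 + C2*z^(12/7)


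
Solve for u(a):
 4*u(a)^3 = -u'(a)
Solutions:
 u(a) = -sqrt(2)*sqrt(-1/(C1 - 4*a))/2
 u(a) = sqrt(2)*sqrt(-1/(C1 - 4*a))/2


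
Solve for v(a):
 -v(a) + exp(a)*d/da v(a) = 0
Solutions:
 v(a) = C1*exp(-exp(-a))


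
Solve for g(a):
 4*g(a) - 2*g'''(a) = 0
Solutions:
 g(a) = C3*exp(2^(1/3)*a) + (C1*sin(2^(1/3)*sqrt(3)*a/2) + C2*cos(2^(1/3)*sqrt(3)*a/2))*exp(-2^(1/3)*a/2)


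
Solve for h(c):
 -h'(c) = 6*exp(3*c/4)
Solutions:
 h(c) = C1 - 8*exp(3*c/4)


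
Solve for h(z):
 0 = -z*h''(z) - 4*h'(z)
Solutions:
 h(z) = C1 + C2/z^3


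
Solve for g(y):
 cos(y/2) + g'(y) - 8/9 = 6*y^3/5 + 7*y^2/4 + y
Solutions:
 g(y) = C1 + 3*y^4/10 + 7*y^3/12 + y^2/2 + 8*y/9 - 2*sin(y/2)


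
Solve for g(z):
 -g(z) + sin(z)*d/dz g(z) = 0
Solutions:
 g(z) = C1*sqrt(cos(z) - 1)/sqrt(cos(z) + 1)


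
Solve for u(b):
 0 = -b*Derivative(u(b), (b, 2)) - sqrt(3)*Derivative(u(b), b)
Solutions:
 u(b) = C1 + C2*b^(1 - sqrt(3))


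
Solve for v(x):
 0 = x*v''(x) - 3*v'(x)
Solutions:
 v(x) = C1 + C2*x^4


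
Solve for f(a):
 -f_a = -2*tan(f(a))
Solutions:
 f(a) = pi - asin(C1*exp(2*a))
 f(a) = asin(C1*exp(2*a))


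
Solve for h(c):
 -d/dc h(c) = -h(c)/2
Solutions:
 h(c) = C1*exp(c/2)


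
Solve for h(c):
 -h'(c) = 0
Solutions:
 h(c) = C1


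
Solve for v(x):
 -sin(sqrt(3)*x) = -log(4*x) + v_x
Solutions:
 v(x) = C1 + x*log(x) - x + 2*x*log(2) + sqrt(3)*cos(sqrt(3)*x)/3


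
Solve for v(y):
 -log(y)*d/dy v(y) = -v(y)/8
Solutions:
 v(y) = C1*exp(li(y)/8)


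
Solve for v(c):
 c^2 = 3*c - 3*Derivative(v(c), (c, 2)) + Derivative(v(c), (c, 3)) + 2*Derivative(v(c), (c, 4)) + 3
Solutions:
 v(c) = C1 + C2*c + C3*exp(-3*c/2) + C4*exp(c) - c^4/36 + 7*c^3/54 + 11*c^2/27


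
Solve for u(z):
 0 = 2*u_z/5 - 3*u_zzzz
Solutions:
 u(z) = C1 + C4*exp(15^(2/3)*2^(1/3)*z/15) + (C2*sin(2^(1/3)*3^(1/6)*5^(2/3)*z/10) + C3*cos(2^(1/3)*3^(1/6)*5^(2/3)*z/10))*exp(-15^(2/3)*2^(1/3)*z/30)


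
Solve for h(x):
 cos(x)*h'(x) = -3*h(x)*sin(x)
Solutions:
 h(x) = C1*cos(x)^3


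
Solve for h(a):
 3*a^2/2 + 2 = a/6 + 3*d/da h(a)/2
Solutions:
 h(a) = C1 + a^3/3 - a^2/18 + 4*a/3


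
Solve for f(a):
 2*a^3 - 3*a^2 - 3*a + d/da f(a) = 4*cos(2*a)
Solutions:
 f(a) = C1 - a^4/2 + a^3 + 3*a^2/2 + 2*sin(2*a)


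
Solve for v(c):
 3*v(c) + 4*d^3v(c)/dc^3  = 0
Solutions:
 v(c) = C3*exp(-6^(1/3)*c/2) + (C1*sin(2^(1/3)*3^(5/6)*c/4) + C2*cos(2^(1/3)*3^(5/6)*c/4))*exp(6^(1/3)*c/4)


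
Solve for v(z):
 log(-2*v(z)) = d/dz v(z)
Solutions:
 -Integral(1/(log(-_y) + log(2)), (_y, v(z))) = C1 - z


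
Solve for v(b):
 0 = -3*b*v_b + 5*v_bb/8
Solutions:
 v(b) = C1 + C2*erfi(2*sqrt(15)*b/5)


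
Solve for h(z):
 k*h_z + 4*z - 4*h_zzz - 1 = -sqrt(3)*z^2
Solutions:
 h(z) = C1 + C2*exp(-sqrt(k)*z/2) + C3*exp(sqrt(k)*z/2) - sqrt(3)*z^3/(3*k) - 2*z^2/k + z/k - 8*sqrt(3)*z/k^2


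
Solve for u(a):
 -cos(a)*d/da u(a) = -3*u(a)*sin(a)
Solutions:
 u(a) = C1/cos(a)^3


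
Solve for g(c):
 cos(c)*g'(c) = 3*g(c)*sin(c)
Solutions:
 g(c) = C1/cos(c)^3


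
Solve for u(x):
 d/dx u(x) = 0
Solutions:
 u(x) = C1


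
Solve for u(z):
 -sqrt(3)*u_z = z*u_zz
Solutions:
 u(z) = C1 + C2*z^(1 - sqrt(3))


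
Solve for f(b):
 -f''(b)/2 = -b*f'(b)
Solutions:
 f(b) = C1 + C2*erfi(b)


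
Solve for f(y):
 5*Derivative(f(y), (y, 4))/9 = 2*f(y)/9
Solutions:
 f(y) = C1*exp(-2^(1/4)*5^(3/4)*y/5) + C2*exp(2^(1/4)*5^(3/4)*y/5) + C3*sin(2^(1/4)*5^(3/4)*y/5) + C4*cos(2^(1/4)*5^(3/4)*y/5)


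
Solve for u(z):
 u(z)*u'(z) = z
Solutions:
 u(z) = -sqrt(C1 + z^2)
 u(z) = sqrt(C1 + z^2)


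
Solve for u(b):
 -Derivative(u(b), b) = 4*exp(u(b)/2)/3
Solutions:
 u(b) = 2*log(1/(C1 + 4*b)) + 2*log(6)


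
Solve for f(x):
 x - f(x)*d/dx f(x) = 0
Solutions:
 f(x) = -sqrt(C1 + x^2)
 f(x) = sqrt(C1 + x^2)


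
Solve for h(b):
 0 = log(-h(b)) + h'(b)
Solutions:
 -li(-h(b)) = C1 - b


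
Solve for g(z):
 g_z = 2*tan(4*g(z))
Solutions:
 g(z) = -asin(C1*exp(8*z))/4 + pi/4
 g(z) = asin(C1*exp(8*z))/4


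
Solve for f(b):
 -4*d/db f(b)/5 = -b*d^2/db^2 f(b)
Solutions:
 f(b) = C1 + C2*b^(9/5)


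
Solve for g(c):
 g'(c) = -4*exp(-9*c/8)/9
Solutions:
 g(c) = C1 + 32*exp(-9*c/8)/81


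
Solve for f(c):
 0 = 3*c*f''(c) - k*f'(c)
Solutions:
 f(c) = C1 + c^(re(k)/3 + 1)*(C2*sin(log(c)*Abs(im(k))/3) + C3*cos(log(c)*im(k)/3))


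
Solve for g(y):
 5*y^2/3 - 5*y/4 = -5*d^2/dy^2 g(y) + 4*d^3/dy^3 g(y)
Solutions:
 g(y) = C1 + C2*y + C3*exp(5*y/4) - y^4/36 - 17*y^3/360 - 17*y^2/150


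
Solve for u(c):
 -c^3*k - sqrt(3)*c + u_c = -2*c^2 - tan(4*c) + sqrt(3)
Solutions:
 u(c) = C1 + c^4*k/4 - 2*c^3/3 + sqrt(3)*c^2/2 + sqrt(3)*c + log(cos(4*c))/4


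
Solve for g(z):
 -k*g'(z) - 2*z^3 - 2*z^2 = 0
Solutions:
 g(z) = C1 - z^4/(2*k) - 2*z^3/(3*k)


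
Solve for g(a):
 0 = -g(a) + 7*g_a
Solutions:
 g(a) = C1*exp(a/7)


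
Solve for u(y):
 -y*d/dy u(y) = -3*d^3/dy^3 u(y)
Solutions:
 u(y) = C1 + Integral(C2*airyai(3^(2/3)*y/3) + C3*airybi(3^(2/3)*y/3), y)


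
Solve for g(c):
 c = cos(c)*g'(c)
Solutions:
 g(c) = C1 + Integral(c/cos(c), c)


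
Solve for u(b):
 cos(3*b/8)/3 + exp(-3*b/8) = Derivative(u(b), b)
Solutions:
 u(b) = C1 + 8*sin(3*b/8)/9 - 8*exp(-3*b/8)/3


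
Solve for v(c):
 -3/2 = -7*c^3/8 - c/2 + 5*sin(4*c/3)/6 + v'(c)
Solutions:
 v(c) = C1 + 7*c^4/32 + c^2/4 - 3*c/2 + 5*cos(4*c/3)/8


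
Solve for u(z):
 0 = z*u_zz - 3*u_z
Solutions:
 u(z) = C1 + C2*z^4


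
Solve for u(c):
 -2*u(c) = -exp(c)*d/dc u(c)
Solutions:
 u(c) = C1*exp(-2*exp(-c))


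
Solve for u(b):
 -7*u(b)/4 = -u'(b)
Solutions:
 u(b) = C1*exp(7*b/4)


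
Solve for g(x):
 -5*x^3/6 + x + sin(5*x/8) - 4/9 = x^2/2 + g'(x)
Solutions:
 g(x) = C1 - 5*x^4/24 - x^3/6 + x^2/2 - 4*x/9 - 8*cos(5*x/8)/5


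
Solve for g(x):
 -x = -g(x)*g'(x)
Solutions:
 g(x) = -sqrt(C1 + x^2)
 g(x) = sqrt(C1 + x^2)


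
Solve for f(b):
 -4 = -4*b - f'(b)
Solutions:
 f(b) = C1 - 2*b^2 + 4*b


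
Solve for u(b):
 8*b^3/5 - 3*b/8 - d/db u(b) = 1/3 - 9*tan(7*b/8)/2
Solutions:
 u(b) = C1 + 2*b^4/5 - 3*b^2/16 - b/3 - 36*log(cos(7*b/8))/7


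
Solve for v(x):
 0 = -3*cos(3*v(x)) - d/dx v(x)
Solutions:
 v(x) = -asin((C1 + exp(18*x))/(C1 - exp(18*x)))/3 + pi/3
 v(x) = asin((C1 + exp(18*x))/(C1 - exp(18*x)))/3


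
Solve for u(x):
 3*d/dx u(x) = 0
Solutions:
 u(x) = C1


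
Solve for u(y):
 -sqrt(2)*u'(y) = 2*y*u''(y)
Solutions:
 u(y) = C1 + C2*y^(1 - sqrt(2)/2)


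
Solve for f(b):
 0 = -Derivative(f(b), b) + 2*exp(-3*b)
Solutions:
 f(b) = C1 - 2*exp(-3*b)/3


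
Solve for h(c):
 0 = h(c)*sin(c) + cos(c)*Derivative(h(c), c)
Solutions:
 h(c) = C1*cos(c)


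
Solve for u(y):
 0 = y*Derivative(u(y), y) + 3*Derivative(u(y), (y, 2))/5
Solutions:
 u(y) = C1 + C2*erf(sqrt(30)*y/6)


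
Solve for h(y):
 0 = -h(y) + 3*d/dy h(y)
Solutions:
 h(y) = C1*exp(y/3)


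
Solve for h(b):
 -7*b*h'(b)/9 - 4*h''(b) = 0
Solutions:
 h(b) = C1 + C2*erf(sqrt(14)*b/12)


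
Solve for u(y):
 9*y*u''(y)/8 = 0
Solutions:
 u(y) = C1 + C2*y


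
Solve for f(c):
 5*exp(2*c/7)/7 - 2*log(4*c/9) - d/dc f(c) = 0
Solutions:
 f(c) = C1 - 2*c*log(c) + 2*c*(-2*log(2) + 1 + 2*log(3)) + 5*exp(2*c/7)/2


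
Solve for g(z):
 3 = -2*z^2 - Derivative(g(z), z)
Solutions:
 g(z) = C1 - 2*z^3/3 - 3*z


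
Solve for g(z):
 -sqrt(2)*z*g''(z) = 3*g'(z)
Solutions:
 g(z) = C1 + C2*z^(1 - 3*sqrt(2)/2)


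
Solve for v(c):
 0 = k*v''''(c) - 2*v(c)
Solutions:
 v(c) = C1*exp(-2^(1/4)*c*(1/k)^(1/4)) + C2*exp(2^(1/4)*c*(1/k)^(1/4)) + C3*exp(-2^(1/4)*I*c*(1/k)^(1/4)) + C4*exp(2^(1/4)*I*c*(1/k)^(1/4))


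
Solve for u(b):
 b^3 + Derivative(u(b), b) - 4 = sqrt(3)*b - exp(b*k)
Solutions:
 u(b) = C1 - b^4/4 + sqrt(3)*b^2/2 + 4*b - exp(b*k)/k


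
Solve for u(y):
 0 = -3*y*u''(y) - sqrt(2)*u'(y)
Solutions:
 u(y) = C1 + C2*y^(1 - sqrt(2)/3)


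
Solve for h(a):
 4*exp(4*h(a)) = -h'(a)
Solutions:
 h(a) = log(-I*(1/(C1 + 16*a))^(1/4))
 h(a) = log(I*(1/(C1 + 16*a))^(1/4))
 h(a) = log(-(1/(C1 + 16*a))^(1/4))
 h(a) = log(1/(C1 + 16*a))/4


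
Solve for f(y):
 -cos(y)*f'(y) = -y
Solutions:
 f(y) = C1 + Integral(y/cos(y), y)


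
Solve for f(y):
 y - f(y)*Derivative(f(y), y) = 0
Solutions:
 f(y) = -sqrt(C1 + y^2)
 f(y) = sqrt(C1 + y^2)


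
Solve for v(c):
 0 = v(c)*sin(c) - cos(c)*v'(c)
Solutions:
 v(c) = C1/cos(c)


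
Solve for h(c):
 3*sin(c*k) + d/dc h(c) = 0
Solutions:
 h(c) = C1 + 3*cos(c*k)/k


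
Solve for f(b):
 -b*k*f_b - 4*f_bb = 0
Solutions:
 f(b) = Piecewise((-sqrt(2)*sqrt(pi)*C1*erf(sqrt(2)*b*sqrt(k)/4)/sqrt(k) - C2, (k > 0) | (k < 0)), (-C1*b - C2, True))


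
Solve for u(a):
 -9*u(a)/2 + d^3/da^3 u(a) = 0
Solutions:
 u(a) = C3*exp(6^(2/3)*a/2) + (C1*sin(3*2^(2/3)*3^(1/6)*a/4) + C2*cos(3*2^(2/3)*3^(1/6)*a/4))*exp(-6^(2/3)*a/4)


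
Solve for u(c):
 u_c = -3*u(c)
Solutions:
 u(c) = C1*exp(-3*c)


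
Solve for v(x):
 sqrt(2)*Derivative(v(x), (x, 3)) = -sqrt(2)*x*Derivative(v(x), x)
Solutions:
 v(x) = C1 + Integral(C2*airyai(-x) + C3*airybi(-x), x)


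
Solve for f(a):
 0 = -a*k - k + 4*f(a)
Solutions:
 f(a) = k*(a + 1)/4


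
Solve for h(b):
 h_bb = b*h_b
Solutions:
 h(b) = C1 + C2*erfi(sqrt(2)*b/2)


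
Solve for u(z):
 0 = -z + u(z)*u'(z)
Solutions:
 u(z) = -sqrt(C1 + z^2)
 u(z) = sqrt(C1 + z^2)


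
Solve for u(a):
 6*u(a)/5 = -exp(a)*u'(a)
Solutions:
 u(a) = C1*exp(6*exp(-a)/5)


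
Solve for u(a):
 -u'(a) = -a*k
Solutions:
 u(a) = C1 + a^2*k/2


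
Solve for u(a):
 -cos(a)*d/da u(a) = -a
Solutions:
 u(a) = C1 + Integral(a/cos(a), a)


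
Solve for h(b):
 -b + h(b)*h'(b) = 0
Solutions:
 h(b) = -sqrt(C1 + b^2)
 h(b) = sqrt(C1 + b^2)


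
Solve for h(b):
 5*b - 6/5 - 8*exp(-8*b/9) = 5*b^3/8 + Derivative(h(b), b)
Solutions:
 h(b) = C1 - 5*b^4/32 + 5*b^2/2 - 6*b/5 + 9*exp(-8*b/9)


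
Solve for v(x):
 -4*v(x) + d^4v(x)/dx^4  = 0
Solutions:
 v(x) = C1*exp(-sqrt(2)*x) + C2*exp(sqrt(2)*x) + C3*sin(sqrt(2)*x) + C4*cos(sqrt(2)*x)


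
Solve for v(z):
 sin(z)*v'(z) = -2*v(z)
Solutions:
 v(z) = C1*(cos(z) + 1)/(cos(z) - 1)


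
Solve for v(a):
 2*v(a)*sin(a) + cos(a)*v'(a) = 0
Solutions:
 v(a) = C1*cos(a)^2


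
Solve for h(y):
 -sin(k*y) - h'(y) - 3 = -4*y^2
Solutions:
 h(y) = C1 + 4*y^3/3 - 3*y + cos(k*y)/k


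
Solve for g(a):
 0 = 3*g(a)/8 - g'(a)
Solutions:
 g(a) = C1*exp(3*a/8)


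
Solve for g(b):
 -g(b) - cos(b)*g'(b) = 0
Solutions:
 g(b) = C1*sqrt(sin(b) - 1)/sqrt(sin(b) + 1)


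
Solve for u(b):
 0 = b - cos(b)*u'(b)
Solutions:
 u(b) = C1 + Integral(b/cos(b), b)


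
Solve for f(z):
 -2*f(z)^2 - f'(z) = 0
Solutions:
 f(z) = 1/(C1 + 2*z)


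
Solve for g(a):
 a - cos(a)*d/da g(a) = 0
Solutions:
 g(a) = C1 + Integral(a/cos(a), a)


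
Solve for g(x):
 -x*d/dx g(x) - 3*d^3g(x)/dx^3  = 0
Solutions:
 g(x) = C1 + Integral(C2*airyai(-3^(2/3)*x/3) + C3*airybi(-3^(2/3)*x/3), x)


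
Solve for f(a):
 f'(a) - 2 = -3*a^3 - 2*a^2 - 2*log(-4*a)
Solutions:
 f(a) = C1 - 3*a^4/4 - 2*a^3/3 - 2*a*log(-a) + 4*a*(1 - log(2))


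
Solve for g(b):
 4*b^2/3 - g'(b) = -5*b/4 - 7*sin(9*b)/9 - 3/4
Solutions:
 g(b) = C1 + 4*b^3/9 + 5*b^2/8 + 3*b/4 - 7*cos(9*b)/81


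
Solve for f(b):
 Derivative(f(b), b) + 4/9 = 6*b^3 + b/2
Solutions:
 f(b) = C1 + 3*b^4/2 + b^2/4 - 4*b/9


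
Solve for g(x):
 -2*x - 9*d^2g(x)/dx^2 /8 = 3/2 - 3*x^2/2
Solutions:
 g(x) = C1 + C2*x + x^4/9 - 8*x^3/27 - 2*x^2/3


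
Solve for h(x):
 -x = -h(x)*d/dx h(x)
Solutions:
 h(x) = -sqrt(C1 + x^2)
 h(x) = sqrt(C1 + x^2)


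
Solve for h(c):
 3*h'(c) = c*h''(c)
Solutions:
 h(c) = C1 + C2*c^4


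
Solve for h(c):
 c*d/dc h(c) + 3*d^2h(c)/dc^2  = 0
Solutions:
 h(c) = C1 + C2*erf(sqrt(6)*c/6)


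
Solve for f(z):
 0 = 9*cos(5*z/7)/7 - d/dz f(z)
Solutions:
 f(z) = C1 + 9*sin(5*z/7)/5


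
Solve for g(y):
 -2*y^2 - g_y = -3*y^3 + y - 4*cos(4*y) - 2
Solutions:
 g(y) = C1 + 3*y^4/4 - 2*y^3/3 - y^2/2 + 2*y + sin(4*y)


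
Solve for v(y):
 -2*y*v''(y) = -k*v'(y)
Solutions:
 v(y) = C1 + y^(re(k)/2 + 1)*(C2*sin(log(y)*Abs(im(k))/2) + C3*cos(log(y)*im(k)/2))


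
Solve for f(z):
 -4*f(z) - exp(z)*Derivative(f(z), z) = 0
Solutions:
 f(z) = C1*exp(4*exp(-z))


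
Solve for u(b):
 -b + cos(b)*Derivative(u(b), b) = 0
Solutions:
 u(b) = C1 + Integral(b/cos(b), b)


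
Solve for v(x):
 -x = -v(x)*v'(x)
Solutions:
 v(x) = -sqrt(C1 + x^2)
 v(x) = sqrt(C1 + x^2)


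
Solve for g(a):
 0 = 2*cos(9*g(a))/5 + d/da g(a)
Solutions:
 2*a/5 - log(sin(9*g(a)) - 1)/18 + log(sin(9*g(a)) + 1)/18 = C1


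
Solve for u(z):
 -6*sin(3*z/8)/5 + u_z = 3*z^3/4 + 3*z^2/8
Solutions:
 u(z) = C1 + 3*z^4/16 + z^3/8 - 16*cos(3*z/8)/5


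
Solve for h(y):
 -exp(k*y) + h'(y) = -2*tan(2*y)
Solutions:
 h(y) = C1 + Piecewise((exp(k*y)/k, Ne(k, 0)), (y, True)) + log(cos(2*y))


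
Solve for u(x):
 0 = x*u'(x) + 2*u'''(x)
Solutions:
 u(x) = C1 + Integral(C2*airyai(-2^(2/3)*x/2) + C3*airybi(-2^(2/3)*x/2), x)


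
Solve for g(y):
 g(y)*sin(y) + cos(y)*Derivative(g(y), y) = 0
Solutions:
 g(y) = C1*cos(y)


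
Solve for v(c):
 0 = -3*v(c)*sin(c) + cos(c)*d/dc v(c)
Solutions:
 v(c) = C1/cos(c)^3


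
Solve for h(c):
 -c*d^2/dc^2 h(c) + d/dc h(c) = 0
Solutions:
 h(c) = C1 + C2*c^2


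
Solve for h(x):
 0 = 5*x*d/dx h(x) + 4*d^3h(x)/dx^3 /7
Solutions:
 h(x) = C1 + Integral(C2*airyai(-70^(1/3)*x/2) + C3*airybi(-70^(1/3)*x/2), x)


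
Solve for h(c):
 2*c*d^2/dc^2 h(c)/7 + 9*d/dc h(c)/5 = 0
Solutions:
 h(c) = C1 + C2/c^(53/10)


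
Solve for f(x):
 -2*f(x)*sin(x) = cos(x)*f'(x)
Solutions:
 f(x) = C1*cos(x)^2


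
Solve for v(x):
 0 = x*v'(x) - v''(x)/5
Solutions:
 v(x) = C1 + C2*erfi(sqrt(10)*x/2)


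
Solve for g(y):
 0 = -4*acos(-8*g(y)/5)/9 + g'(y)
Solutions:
 Integral(1/acos(-8*_y/5), (_y, g(y))) = C1 + 4*y/9


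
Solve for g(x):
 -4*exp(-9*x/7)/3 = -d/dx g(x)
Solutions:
 g(x) = C1 - 28*exp(-9*x/7)/27


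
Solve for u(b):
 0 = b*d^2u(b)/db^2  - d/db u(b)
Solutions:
 u(b) = C1 + C2*b^2


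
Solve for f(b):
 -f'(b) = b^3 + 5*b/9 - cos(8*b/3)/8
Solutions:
 f(b) = C1 - b^4/4 - 5*b^2/18 + 3*sin(8*b/3)/64


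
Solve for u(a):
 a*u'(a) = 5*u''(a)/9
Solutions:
 u(a) = C1 + C2*erfi(3*sqrt(10)*a/10)


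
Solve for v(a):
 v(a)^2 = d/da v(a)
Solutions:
 v(a) = -1/(C1 + a)


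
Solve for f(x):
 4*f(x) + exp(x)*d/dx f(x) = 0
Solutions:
 f(x) = C1*exp(4*exp(-x))


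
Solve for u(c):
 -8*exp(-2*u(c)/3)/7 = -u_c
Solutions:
 u(c) = 3*log(-sqrt(C1 + 8*c)) - 3*log(21) + 3*log(42)/2
 u(c) = 3*log(C1 + 8*c)/2 - 3*log(21) + 3*log(42)/2


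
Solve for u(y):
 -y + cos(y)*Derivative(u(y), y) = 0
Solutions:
 u(y) = C1 + Integral(y/cos(y), y)


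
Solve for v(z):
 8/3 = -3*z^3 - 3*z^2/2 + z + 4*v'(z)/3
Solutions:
 v(z) = C1 + 9*z^4/16 + 3*z^3/8 - 3*z^2/8 + 2*z


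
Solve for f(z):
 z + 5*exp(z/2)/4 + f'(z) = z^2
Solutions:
 f(z) = C1 + z^3/3 - z^2/2 - 5*exp(z/2)/2


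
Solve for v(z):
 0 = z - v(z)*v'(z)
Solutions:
 v(z) = -sqrt(C1 + z^2)
 v(z) = sqrt(C1 + z^2)


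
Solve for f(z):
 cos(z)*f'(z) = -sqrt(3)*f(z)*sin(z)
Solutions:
 f(z) = C1*cos(z)^(sqrt(3))


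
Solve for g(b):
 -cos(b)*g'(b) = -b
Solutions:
 g(b) = C1 + Integral(b/cos(b), b)


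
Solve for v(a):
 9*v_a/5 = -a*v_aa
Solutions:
 v(a) = C1 + C2/a^(4/5)


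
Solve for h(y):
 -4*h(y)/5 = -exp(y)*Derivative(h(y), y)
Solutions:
 h(y) = C1*exp(-4*exp(-y)/5)


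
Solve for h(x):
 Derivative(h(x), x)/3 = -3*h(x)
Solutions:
 h(x) = C1*exp(-9*x)


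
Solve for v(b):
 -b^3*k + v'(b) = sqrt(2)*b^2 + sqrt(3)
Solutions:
 v(b) = C1 + b^4*k/4 + sqrt(2)*b^3/3 + sqrt(3)*b


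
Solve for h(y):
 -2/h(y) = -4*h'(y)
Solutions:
 h(y) = -sqrt(C1 + y)
 h(y) = sqrt(C1 + y)


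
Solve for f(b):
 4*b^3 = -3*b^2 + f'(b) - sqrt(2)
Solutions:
 f(b) = C1 + b^4 + b^3 + sqrt(2)*b


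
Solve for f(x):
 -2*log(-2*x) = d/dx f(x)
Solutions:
 f(x) = C1 - 2*x*log(-x) + 2*x*(1 - log(2))


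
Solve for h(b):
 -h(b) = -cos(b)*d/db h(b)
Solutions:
 h(b) = C1*sqrt(sin(b) + 1)/sqrt(sin(b) - 1)


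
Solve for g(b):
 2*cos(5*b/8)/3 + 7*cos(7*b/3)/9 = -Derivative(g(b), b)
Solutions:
 g(b) = C1 - 16*sin(5*b/8)/15 - sin(7*b/3)/3


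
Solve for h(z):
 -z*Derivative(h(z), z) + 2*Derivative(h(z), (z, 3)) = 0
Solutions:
 h(z) = C1 + Integral(C2*airyai(2^(2/3)*z/2) + C3*airybi(2^(2/3)*z/2), z)


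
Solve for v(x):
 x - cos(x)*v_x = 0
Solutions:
 v(x) = C1 + Integral(x/cos(x), x)


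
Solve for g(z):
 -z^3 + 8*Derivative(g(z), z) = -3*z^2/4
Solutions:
 g(z) = C1 + z^4/32 - z^3/32


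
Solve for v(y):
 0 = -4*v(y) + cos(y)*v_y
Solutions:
 v(y) = C1*(sin(y)^2 + 2*sin(y) + 1)/(sin(y)^2 - 2*sin(y) + 1)


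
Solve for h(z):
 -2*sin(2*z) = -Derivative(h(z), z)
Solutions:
 h(z) = C1 - cos(2*z)


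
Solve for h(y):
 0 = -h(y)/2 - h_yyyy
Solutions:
 h(y) = (C1*sin(2^(1/4)*y/2) + C2*cos(2^(1/4)*y/2))*exp(-2^(1/4)*y/2) + (C3*sin(2^(1/4)*y/2) + C4*cos(2^(1/4)*y/2))*exp(2^(1/4)*y/2)
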